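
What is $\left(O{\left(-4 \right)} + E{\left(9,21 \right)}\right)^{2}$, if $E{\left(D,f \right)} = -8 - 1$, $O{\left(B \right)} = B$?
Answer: $169$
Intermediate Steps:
$E{\left(D,f \right)} = -9$
$\left(O{\left(-4 \right)} + E{\left(9,21 \right)}\right)^{2} = \left(-4 - 9\right)^{2} = \left(-13\right)^{2} = 169$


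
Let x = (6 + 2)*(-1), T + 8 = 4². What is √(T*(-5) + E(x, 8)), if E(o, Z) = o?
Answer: 4*I*√3 ≈ 6.9282*I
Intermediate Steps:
T = 8 (T = -8 + 4² = -8 + 16 = 8)
x = -8 (x = 8*(-1) = -8)
√(T*(-5) + E(x, 8)) = √(8*(-5) - 8) = √(-40 - 8) = √(-48) = 4*I*√3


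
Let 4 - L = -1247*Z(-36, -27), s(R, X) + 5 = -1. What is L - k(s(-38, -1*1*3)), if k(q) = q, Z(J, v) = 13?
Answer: 16221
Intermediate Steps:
s(R, X) = -6 (s(R, X) = -5 - 1 = -6)
L = 16215 (L = 4 - (-1247)*13 = 4 - 1*(-16211) = 4 + 16211 = 16215)
L - k(s(-38, -1*1*3)) = 16215 - 1*(-6) = 16215 + 6 = 16221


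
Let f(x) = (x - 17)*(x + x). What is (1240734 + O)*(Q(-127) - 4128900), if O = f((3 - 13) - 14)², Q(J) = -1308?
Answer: -21120884201664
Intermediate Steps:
f(x) = 2*x*(-17 + x) (f(x) = (-17 + x)*(2*x) = 2*x*(-17 + x))
O = 3873024 (O = (2*((3 - 13) - 14)*(-17 + ((3 - 13) - 14)))² = (2*(-10 - 14)*(-17 + (-10 - 14)))² = (2*(-24)*(-17 - 24))² = (2*(-24)*(-41))² = 1968² = 3873024)
(1240734 + O)*(Q(-127) - 4128900) = (1240734 + 3873024)*(-1308 - 4128900) = 5113758*(-4130208) = -21120884201664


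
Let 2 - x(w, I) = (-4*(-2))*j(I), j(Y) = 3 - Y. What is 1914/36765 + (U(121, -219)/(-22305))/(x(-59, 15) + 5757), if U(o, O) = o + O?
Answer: 5554753696/106696748175 ≈ 0.052061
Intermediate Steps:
U(o, O) = O + o
x(w, I) = -22 + 8*I (x(w, I) = 2 - (-4*(-2))*(3 - I) = 2 - 8*(3 - I) = 2 - (24 - 8*I) = 2 + (-24 + 8*I) = -22 + 8*I)
1914/36765 + (U(121, -219)/(-22305))/(x(-59, 15) + 5757) = 1914/36765 + ((-219 + 121)/(-22305))/((-22 + 8*15) + 5757) = 1914*(1/36765) + (-98*(-1/22305))/((-22 + 120) + 5757) = 638/12255 + 98/(22305*(98 + 5757)) = 638/12255 + (98/22305)/5855 = 638/12255 + (98/22305)*(1/5855) = 638/12255 + 98/130595775 = 5554753696/106696748175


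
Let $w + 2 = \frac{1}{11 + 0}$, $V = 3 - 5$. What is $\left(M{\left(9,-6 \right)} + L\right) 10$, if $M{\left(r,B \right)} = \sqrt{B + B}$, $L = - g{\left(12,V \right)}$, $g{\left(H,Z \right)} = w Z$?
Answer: $- \frac{420}{11} + 20 i \sqrt{3} \approx -38.182 + 34.641 i$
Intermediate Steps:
$V = -2$
$w = - \frac{21}{11}$ ($w = -2 + \frac{1}{11 + 0} = -2 + \frac{1}{11} = - \frac{21}{11} \approx -1.9091$)
$g{\left(H,Z \right)} = - \frac{21 Z}{11}$
$L = - \frac{42}{11}$ ($L = - \frac{\left(-21\right) \left(-2\right)}{11} = \left(-1\right) \frac{42}{11} = - \frac{42}{11} \approx -3.8182$)
$M{\left(r,B \right)} = \sqrt{2} \sqrt{B}$ ($M{\left(r,B \right)} = \sqrt{2 B} = \sqrt{2} \sqrt{B}$)
$\left(M{\left(9,-6 \right)} + L\right) 10 = \left(\sqrt{2} \sqrt{-6} - \frac{42}{11}\right) 10 = \left(\sqrt{2} i \sqrt{6} - \frac{42}{11}\right) 10 = \left(2 i \sqrt{3} - \frac{42}{11}\right) 10 = \left(- \frac{42}{11} + 2 i \sqrt{3}\right) 10 = - \frac{420}{11} + 20 i \sqrt{3}$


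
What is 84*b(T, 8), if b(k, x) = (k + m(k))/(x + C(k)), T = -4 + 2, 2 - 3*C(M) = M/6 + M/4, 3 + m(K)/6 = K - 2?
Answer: -9504/23 ≈ -413.22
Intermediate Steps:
m(K) = -30 + 6*K (m(K) = -18 + 6*(K - 2) = -18 + 6*(-2 + K) = -18 + (-12 + 6*K) = -30 + 6*K)
C(M) = 2/3 - 5*M/36 (C(M) = 2/3 - (M/6 + M/4)/3 = 2/3 - 5*M/36)
T = -2
b(k, x) = (-30 + 7*k)/(2/3 + x - 5*k/36) (b(k, x) = (k + (-30 + 6*k))/(x + (2/3 - 5*k/36)) = (-30 + 7*k)/(2/3 + x - 5*k/36))
84*b(T, 8) = 84*(36*(-30 + 7*(-2))/(24 - 5*(-2) + 36*8)) = 84*(36*(-30 - 14)/(24 + 10 + 288)) = 84*(36*(-44)/322) = 84*(36*(1/322)*(-44)) = 84*(-792/161) = -9504/23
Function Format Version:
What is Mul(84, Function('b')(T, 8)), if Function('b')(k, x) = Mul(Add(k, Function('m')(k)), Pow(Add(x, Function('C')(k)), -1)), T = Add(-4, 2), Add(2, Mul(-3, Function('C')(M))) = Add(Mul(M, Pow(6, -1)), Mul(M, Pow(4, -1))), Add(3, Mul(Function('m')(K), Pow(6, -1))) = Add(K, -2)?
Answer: Rational(-9504, 23) ≈ -413.22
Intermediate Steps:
Function('m')(K) = Add(-30, Mul(6, K)) (Function('m')(K) = Add(-18, Mul(6, Add(K, -2))) = Add(-18, Mul(6, Add(-2, K))) = Add(-18, Add(-12, Mul(6, K))) = Add(-30, Mul(6, K)))
Function('C')(M) = Add(Rational(2, 3), Mul(Rational(-5, 36), M)) (Function('C')(M) = Add(Rational(2, 3), Mul(Rational(-1, 3), Add(Mul(M, Pow(6, -1)), Mul(M, Pow(4, -1))))) = Add(Rational(2, 3), Mul(Rational(-1, 3), Add(Mul(M, Rational(1, 6)), Mul(M, Rational(1, 4))))) = Add(Rational(2, 3), Mul(Rational(-1, 3), Add(Mul(Rational(1, 6), M), Mul(Rational(1, 4), M)))) = Add(Rational(2, 3), Mul(Rational(-1, 3), Mul(Rational(5, 12), M))) = Add(Rational(2, 3), Mul(Rational(-5, 36), M)))
T = -2
Function('b')(k, x) = Mul(Pow(Add(Rational(2, 3), x, Mul(Rational(-5, 36), k)), -1), Add(-30, Mul(7, k))) (Function('b')(k, x) = Mul(Add(k, Add(-30, Mul(6, k))), Pow(Add(x, Add(Rational(2, 3), Mul(Rational(-5, 36), k))), -1)) = Mul(Add(-30, Mul(7, k)), Pow(Add(Rational(2, 3), x, Mul(Rational(-5, 36), k)), -1)) = Mul(Pow(Add(Rational(2, 3), x, Mul(Rational(-5, 36), k)), -1), Add(-30, Mul(7, k))))
Mul(84, Function('b')(T, 8)) = Mul(84, Mul(36, Pow(Add(24, Mul(-5, -2), Mul(36, 8)), -1), Add(-30, Mul(7, -2)))) = Mul(84, Mul(36, Pow(Add(24, 10, 288), -1), Add(-30, -14))) = Mul(84, Mul(36, Pow(322, -1), -44)) = Mul(84, Mul(36, Rational(1, 322), -44)) = Mul(84, Rational(-792, 161)) = Rational(-9504, 23)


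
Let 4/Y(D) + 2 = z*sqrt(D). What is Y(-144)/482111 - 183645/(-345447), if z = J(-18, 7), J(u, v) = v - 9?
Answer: 1426433791709/2683205644385 + 24*I/69906095 ≈ 0.53162 + 3.4332e-7*I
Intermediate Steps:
J(u, v) = -9 + v
z = -2 (z = -9 + 7 = -2)
Y(D) = 4/(-2 - 2*sqrt(D))
Y(-144)/482111 - 183645/(-345447) = (2/(-1 - sqrt(-144)))/482111 - 183645/(-345447) = (2/(-1 - 12*I))*(1/482111) - 183645*(-1/345447) = (2/(-1 - 12*I))*(1/482111) + 20405/38383 = (2*((-1 + 12*I)/145))*(1/482111) + 20405/38383 = (2*(-1 + 12*I)/145)*(1/482111) + 20405/38383 = 2*(-1 + 12*I)/69906095 + 20405/38383 = 20405/38383 + 2*(-1 + 12*I)/69906095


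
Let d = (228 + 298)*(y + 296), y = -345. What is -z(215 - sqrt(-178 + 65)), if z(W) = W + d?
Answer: 25559 + I*sqrt(113) ≈ 25559.0 + 10.63*I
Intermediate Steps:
d = -25774 (d = (228 + 298)*(-345 + 296) = 526*(-49) = -25774)
z(W) = -25774 + W (z(W) = W - 25774 = -25774 + W)
-z(215 - sqrt(-178 + 65)) = -(-25774 + (215 - sqrt(-178 + 65))) = -(-25774 + (215 - sqrt(-113))) = -(-25774 + (215 - I*sqrt(113))) = -(-25559 - I*sqrt(113)) = 25559 + I*sqrt(113)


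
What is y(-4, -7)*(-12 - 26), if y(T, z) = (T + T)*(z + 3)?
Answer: -1216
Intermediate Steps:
y(T, z) = 2*T*(3 + z) (y(T, z) = (2*T)*(3 + z) = 2*T*(3 + z))
y(-4, -7)*(-12 - 26) = (2*(-4)*(3 - 7))*(-12 - 26) = (2*(-4)*(-4))*(-38) = 32*(-38) = -1216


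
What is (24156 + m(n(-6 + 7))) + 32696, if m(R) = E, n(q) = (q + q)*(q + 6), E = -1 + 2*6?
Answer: 56863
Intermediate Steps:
E = 11 (E = -1 + 12 = 11)
n(q) = 2*q*(6 + q) (n(q) = (2*q)*(6 + q) = 2*q*(6 + q))
m(R) = 11
(24156 + m(n(-6 + 7))) + 32696 = (24156 + 11) + 32696 = 24167 + 32696 = 56863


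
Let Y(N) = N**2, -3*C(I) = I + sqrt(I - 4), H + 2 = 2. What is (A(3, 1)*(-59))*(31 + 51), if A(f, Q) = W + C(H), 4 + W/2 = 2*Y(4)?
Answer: -270928 + 9676*I/3 ≈ -2.7093e+5 + 3225.3*I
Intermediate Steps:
H = 0 (H = -2 + 2 = 0)
C(I) = -I/3 - sqrt(-4 + I)/3 (C(I) = -(I + sqrt(I - 4))/3 = -(I + sqrt(-4 + I))/3 = -I/3 - sqrt(-4 + I)/3)
W = 56 (W = -8 + 2*(2*4**2) = -8 + 2*(2*16) = -8 + 2*32 = -8 + 64 = 56)
A(f, Q) = 56 - 2*I/3 (A(f, Q) = 56 + (-1/3*0 - sqrt(-4 + 0)/3) = 56 + (0 - 2*I/3) = 56 - 2*I/3)
(A(3, 1)*(-59))*(31 + 51) = ((56 - 2*I/3)*(-59))*(31 + 51) = (-3304 + 118*I/3)*82 = -270928 + 9676*I/3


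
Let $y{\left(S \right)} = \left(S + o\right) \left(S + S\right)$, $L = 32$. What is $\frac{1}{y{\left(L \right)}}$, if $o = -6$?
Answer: $\frac{1}{1664} \approx 0.00060096$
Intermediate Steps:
$y{\left(S \right)} = 2 S \left(-6 + S\right)$ ($y{\left(S \right)} = \left(S - 6\right) \left(S + S\right) = \left(-6 + S\right) 2 S = 2 S \left(-6 + S\right)$)
$\frac{1}{y{\left(L \right)}} = \frac{1}{2 \cdot 32 \left(-6 + 32\right)} = \frac{1}{2 \cdot 32 \cdot 26} = \frac{1}{1664}$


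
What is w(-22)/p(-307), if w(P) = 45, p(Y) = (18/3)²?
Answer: 5/4 ≈ 1.2500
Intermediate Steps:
p(Y) = 36 (p(Y) = (18*(⅓))² = 6² = 36)
w(-22)/p(-307) = 45/36 = 45*(1/36) = 5/4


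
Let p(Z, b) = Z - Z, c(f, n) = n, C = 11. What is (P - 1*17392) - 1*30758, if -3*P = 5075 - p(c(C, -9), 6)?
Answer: -149525/3 ≈ -49842.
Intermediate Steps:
p(Z, b) = 0
P = -5075/3 (P = -(5075 - 1*0)/3 = -(5075 + 0)/3 = -1/3*5075 = -5075/3 ≈ -1691.7)
(P - 1*17392) - 1*30758 = (-5075/3 - 1*17392) - 1*30758 = (-5075/3 - 17392) - 30758 = -57251/3 - 30758 = -149525/3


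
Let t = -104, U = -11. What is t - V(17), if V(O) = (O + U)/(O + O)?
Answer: -1771/17 ≈ -104.18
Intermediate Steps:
V(O) = (-11 + O)/(2*O) (V(O) = (O - 11)/(O + O) = (-11 + O)/((2*O)) = (-11 + O)*(1/(2*O)) = (-11 + O)/(2*O))
t - V(17) = -104 - (-11 + 17)/(2*17) = -104 - 6/(2*17) = -104 - 1*3/17 = -104 - 3/17 = -1771/17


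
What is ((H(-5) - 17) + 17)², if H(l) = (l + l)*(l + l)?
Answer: 10000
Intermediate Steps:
H(l) = 4*l² (H(l) = (2*l)*(2*l) = 4*l²)
((H(-5) - 17) + 17)² = ((4*(-5)² - 17) + 17)² = ((4*25 - 17) + 17)² = ((100 - 17) + 17)² = (83 + 17)² = 100² = 10000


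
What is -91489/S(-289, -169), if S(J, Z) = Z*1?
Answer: 91489/169 ≈ 541.36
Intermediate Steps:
S(J, Z) = Z
-91489/S(-289, -169) = -91489/(-169) = -91489*(-1/169) = 91489/169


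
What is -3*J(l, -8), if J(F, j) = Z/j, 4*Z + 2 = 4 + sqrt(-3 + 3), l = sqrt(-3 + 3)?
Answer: 3/16 ≈ 0.18750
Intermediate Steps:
l = 0 (l = sqrt(0) = 0)
Z = 1/2 (Z = -1/2 + (4 + sqrt(-3 + 3))/4 = -1/2 + (4 + sqrt(0))/4 = -1/2 + (4 + 0)/4 = -1/2 + (1/4)*4 = -1/2 + 1 = 1/2 ≈ 0.50000)
J(F, j) = 1/(2*j)
-3*J(l, -8) = -3/(2*(-8)) = -3*(-1)/(2*8) = -3*(-1/16) = 3/16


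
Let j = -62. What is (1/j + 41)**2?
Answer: 6456681/3844 ≈ 1679.7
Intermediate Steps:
(1/j + 41)**2 = (1/(-62) + 41)**2 = (-1/62 + 41)**2 = (2541/62)**2 = 6456681/3844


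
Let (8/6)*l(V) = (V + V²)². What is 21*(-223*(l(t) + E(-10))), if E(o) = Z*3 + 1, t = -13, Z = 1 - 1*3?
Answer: -85450701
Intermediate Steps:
Z = -2 (Z = 1 - 3 = -2)
l(V) = 3*(V + V²)²/4
E(o) = -5 (E(o) = -2*3 + 1 = -6 + 1 = -5)
21*(-223*(l(t) + E(-10))) = 21*(-223*((¾)*(-13)²*(1 - 13)² - 5)) = 21*(-223*((¾)*169*(-12)² - 5)) = 21*(-223*((¾)*169*144 - 5)) = 21*(-223*(18252 - 5)) = 21*(-223*18247) = 21*(-4069081) = -85450701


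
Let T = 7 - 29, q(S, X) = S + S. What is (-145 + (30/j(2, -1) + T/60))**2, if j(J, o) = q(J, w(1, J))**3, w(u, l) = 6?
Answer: 4837341601/230400 ≈ 20995.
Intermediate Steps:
q(S, X) = 2*S
T = -22
j(J, o) = 8*J**3 (j(J, o) = (2*J)**3 = 8*J**3)
(-145 + (30/j(2, -1) + T/60))**2 = (-145 + (30/((8*2**3)) - 22/60))**2 = (-145 + (30/((8*8)) - 22*1/60))**2 = (-145 + (30/64 - 11/30))**2 = (-145 + (30*(1/64) - 11/30))**2 = (-145 + (15/32 - 11/30))**2 = (-145 + 49/480)**2 = (-69551/480)**2 = 4837341601/230400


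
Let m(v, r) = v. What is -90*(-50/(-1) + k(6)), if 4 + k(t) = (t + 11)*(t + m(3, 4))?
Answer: -17910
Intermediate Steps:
k(t) = -4 + (3 + t)*(11 + t) (k(t) = -4 + (t + 11)*(t + 3) = -4 + (11 + t)*(3 + t) = -4 + (3 + t)*(11 + t))
-90*(-50/(-1) + k(6)) = -90*(-50/(-1) + (29 + 6² + 14*6)) = -90*(-50*(-1) + (29 + 36 + 84)) = -90*(50 + 149) = -90*199 = -17910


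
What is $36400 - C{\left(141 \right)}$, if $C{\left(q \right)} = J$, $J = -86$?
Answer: $36486$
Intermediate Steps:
$C{\left(q \right)} = -86$
$36400 - C{\left(141 \right)} = 36400 - -86 = 36400 + 86 = 36486$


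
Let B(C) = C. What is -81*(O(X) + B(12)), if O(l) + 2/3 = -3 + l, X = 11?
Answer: -1566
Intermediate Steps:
O(l) = -11/3 + l (O(l) = -⅔ + (-3 + l) = -11/3 + l)
-81*(O(X) + B(12)) = -81*((-11/3 + 11) + 12) = -81*(22/3 + 12) = -81*58/3 = -1566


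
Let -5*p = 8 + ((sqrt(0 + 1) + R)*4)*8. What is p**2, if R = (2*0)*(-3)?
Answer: 64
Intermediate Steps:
R = 0 (R = 0*(-3) = 0)
p = -8 (p = -(8 + ((sqrt(0 + 1) + 0)*4)*8)/5 = -(8 + ((sqrt(1) + 0)*4)*8)/5 = -(8 + ((1 + 0)*4)*8)/5 = -(8 + (1*4)*8)/5 = -(8 + 4*8)/5 = -(8 + 32)/5 = -1/5*40 = -8)
p**2 = (-8)**2 = 64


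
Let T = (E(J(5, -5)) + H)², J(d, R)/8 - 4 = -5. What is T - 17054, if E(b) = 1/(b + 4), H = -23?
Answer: -264215/16 ≈ -16513.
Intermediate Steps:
J(d, R) = -8 (J(d, R) = 32 + 8*(-5) = 32 - 40 = -8)
E(b) = 1/(4 + b)
T = 8649/16 (T = (1/(4 - 8) - 23)² = (1/(-4) - 23)² = (-¼ - 23)² = (-93/4)² = 8649/16 ≈ 540.56)
T - 17054 = 8649/16 - 17054 = -264215/16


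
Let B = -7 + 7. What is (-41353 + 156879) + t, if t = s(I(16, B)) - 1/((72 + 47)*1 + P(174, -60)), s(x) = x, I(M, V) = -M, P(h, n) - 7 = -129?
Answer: 346531/3 ≈ 1.1551e+5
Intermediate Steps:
P(h, n) = -122 (P(h, n) = 7 - 129 = -122)
B = 0
t = -47/3 (t = -1*16 - 1/((72 + 47)*1 - 122) = -16 - 1/(119*1 - 122) = -16 - 1/(119 - 122) = -16 - 1/(-3) = -16 - 1*(-⅓) = -16 + ⅓ = -47/3 ≈ -15.667)
(-41353 + 156879) + t = (-41353 + 156879) - 47/3 = 115526 - 47/3 = 346531/3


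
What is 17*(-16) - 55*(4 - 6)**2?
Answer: -492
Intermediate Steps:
17*(-16) - 55*(4 - 6)**2 = -272 - 55*(-2)**2 = -272 - 55*4 = -272 - 220 = -492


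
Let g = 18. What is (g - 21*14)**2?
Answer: 76176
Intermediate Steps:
(g - 21*14)**2 = (18 - 21*14)**2 = (18 - 294)**2 = (-276)**2 = 76176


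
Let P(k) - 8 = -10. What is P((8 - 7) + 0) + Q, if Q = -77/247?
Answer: -571/247 ≈ -2.3117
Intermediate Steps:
P(k) = -2 (P(k) = 8 - 10 = -2)
Q = -77/247 (Q = -77*1/247 = -77/247 ≈ -0.31174)
P((8 - 7) + 0) + Q = -2 - 77/247 = -571/247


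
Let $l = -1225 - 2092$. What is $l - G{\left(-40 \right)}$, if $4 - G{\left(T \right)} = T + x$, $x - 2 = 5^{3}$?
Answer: $-3234$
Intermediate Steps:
$l = -3317$
$x = 127$ ($x = 2 + 5^{3} = 2 + 125 = 127$)
$G{\left(T \right)} = -123 - T$ ($G{\left(T \right)} = 4 - \left(T + 127\right) = 4 - \left(127 + T\right) = -123 - T$)
$l - G{\left(-40 \right)} = -3317 - \left(-123 - -40\right) = -3317 - \left(-123 + 40\right) = -3317 - -83 = -3317 + 83 = -3234$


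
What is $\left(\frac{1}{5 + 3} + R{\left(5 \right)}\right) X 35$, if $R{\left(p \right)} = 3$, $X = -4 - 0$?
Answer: $- \frac{875}{2} \approx -437.5$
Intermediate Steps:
$X = -4$ ($X = -4 + 0 = -4$)
$\left(\frac{1}{5 + 3} + R{\left(5 \right)}\right) X 35 = \left(\frac{1}{5 + 3} + 3\right) \left(-4\right) 35 = \left(\frac{1}{8} + 3\right) \left(-4\right) 35 = \frac{25}{8} \left(-4\right) 35 = \left(- \frac{25}{2}\right) 35 = - \frac{875}{2}$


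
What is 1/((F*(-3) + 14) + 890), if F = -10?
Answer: 1/934 ≈ 0.0010707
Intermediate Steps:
1/((F*(-3) + 14) + 890) = 1/((-10*(-3) + 14) + 890) = 1/((30 + 14) + 890) = 1/(44 + 890) = 1/934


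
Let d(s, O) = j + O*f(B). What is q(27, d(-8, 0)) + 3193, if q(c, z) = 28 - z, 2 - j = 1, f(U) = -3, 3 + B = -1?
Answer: 3220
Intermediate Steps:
B = -4 (B = -3 - 1 = -4)
j = 1 (j = 2 - 1*1 = 2 - 1 = 1)
d(s, O) = 1 - 3*O (d(s, O) = 1 + O*(-3) = 1 - 3*O)
q(27, d(-8, 0)) + 3193 = (28 - (1 - 3*0)) + 3193 = (28 - (1 + 0)) + 3193 = (28 - 1*1) + 3193 = (28 - 1) + 3193 = 27 + 3193 = 3220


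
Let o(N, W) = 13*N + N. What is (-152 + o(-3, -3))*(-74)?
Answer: 14356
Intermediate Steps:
o(N, W) = 14*N
(-152 + o(-3, -3))*(-74) = (-152 + 14*(-3))*(-74) = (-152 - 42)*(-74) = -194*(-74) = 14356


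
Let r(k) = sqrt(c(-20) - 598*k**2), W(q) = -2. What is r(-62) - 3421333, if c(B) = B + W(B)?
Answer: -3421333 + I*sqrt(2298734) ≈ -3.4213e+6 + 1516.2*I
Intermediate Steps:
c(B) = -2 + B (c(B) = B - 2 = -2 + B)
r(k) = sqrt(-22 - 598*k**2) (r(k) = sqrt((-2 - 20) - 598*k**2) = sqrt(-22 - 598*k**2))
r(-62) - 3421333 = sqrt(-22 - 598*(-62)**2) - 3421333 = sqrt(-22 - 598*3844) - 3421333 = sqrt(-22 - 2298712) - 3421333 = sqrt(-2298734) - 3421333 = I*sqrt(2298734) - 3421333 = -3421333 + I*sqrt(2298734)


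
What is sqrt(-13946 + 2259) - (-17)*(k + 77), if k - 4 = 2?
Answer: 1411 + I*sqrt(11687) ≈ 1411.0 + 108.11*I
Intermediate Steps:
k = 6 (k = 4 + 2 = 6)
sqrt(-13946 + 2259) - (-17)*(k + 77) = sqrt(-13946 + 2259) - (-17)*(6 + 77) = sqrt(-11687) - (-17)*83 = I*sqrt(11687) - 1*(-1411) = I*sqrt(11687) + 1411 = 1411 + I*sqrt(11687)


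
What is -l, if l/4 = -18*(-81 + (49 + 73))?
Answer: 2952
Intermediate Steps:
l = -2952 (l = 4*(-18*(-81 + (49 + 73))) = 4*(-18*(-81 + 122)) = 4*(-18*41) = 4*(-738) = -2952)
-l = -1*(-2952) = 2952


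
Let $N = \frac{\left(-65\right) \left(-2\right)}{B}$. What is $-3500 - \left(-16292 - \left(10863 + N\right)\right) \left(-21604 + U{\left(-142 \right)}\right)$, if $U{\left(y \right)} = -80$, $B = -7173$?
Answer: $- \frac{1407897615680}{2391} \approx -5.8883 \cdot 10^{8}$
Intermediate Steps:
$N = - \frac{130}{7173}$ ($N = \frac{\left(-65\right) \left(-2\right)}{-7173} = 130 \left(- \frac{1}{7173}\right) = - \frac{130}{7173} \approx -0.018124$)
$-3500 - \left(-16292 - \left(10863 + N\right)\right) \left(-21604 + U{\left(-142 \right)}\right) = -3500 - \left(-16292 - \frac{77920169}{7173}\right) \left(-21604 - 80\right) = -3500 - \left(-16292 + \left(-10863 + \frac{130}{7173}\right)\right) \left(-21684\right) = -3500 - \left(-16292 - \frac{77920169}{7173}\right) \left(-21684\right) = -3500 - \left(- \frac{194782685}{7173}\right) \left(-21684\right) = -3500 - \frac{1407889247180}{2391} = - \frac{1407897615680}{2391}$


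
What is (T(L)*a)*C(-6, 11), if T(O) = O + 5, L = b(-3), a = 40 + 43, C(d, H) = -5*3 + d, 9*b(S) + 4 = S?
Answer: -22078/3 ≈ -7359.3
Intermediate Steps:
b(S) = -4/9 + S/9
C(d, H) = -15 + d
a = 83
L = -7/9 (L = -4/9 + (1/9)*(-3) = -4/9 - 1/3 = -7/9 ≈ -0.77778)
T(O) = 5 + O
(T(L)*a)*C(-6, 11) = ((5 - 7/9)*83)*(-15 - 6) = ((38/9)*83)*(-21) = (3154/9)*(-21) = -22078/3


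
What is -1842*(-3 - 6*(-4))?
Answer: -38682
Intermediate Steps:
-1842*(-3 - 6*(-4)) = -1842*(-3 + 24) = -1842*21 = -38682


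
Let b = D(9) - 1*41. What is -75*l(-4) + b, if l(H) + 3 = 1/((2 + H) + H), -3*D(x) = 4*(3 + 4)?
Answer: 1123/6 ≈ 187.17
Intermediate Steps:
D(x) = -28/3 (D(x) = -4*(3 + 4)/3 = -4*7/3 = -⅓*28 = -28/3)
b = -151/3 (b = -28/3 - 1*41 = -28/3 - 41 = -151/3 ≈ -50.333)
l(H) = -3 + 1/(2 + 2*H) (l(H) = -3 + 1/((2 + H) + H) = -3 + 1/(2 + 2*H))
-75*l(-4) + b = -75*(-5 - 6*(-4))/(2*(1 - 4)) - 151/3 = -75*(-5 + 24)/(2*(-3)) - 151/3 = -75*(-1)*19/(2*3) - 151/3 = -75*(-19/6) - 151/3 = 475/2 - 151/3 = 1123/6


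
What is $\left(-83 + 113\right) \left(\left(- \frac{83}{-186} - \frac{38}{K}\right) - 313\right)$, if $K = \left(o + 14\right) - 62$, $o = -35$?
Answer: $- \frac{24090685}{2573} \approx -9362.9$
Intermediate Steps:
$K = -83$ ($K = \left(-35 + 14\right) - 62 = -21 - 62 = -83$)
$\left(-83 + 113\right) \left(\left(- \frac{83}{-186} - \frac{38}{K}\right) - 313\right) = \left(-83 + 113\right) \left(\left(- \frac{83}{-186} - \frac{38}{-83}\right) - 313\right) = 30 \left(\left(\left(-83\right) \left(- \frac{1}{186}\right) - - \frac{38}{83}\right) - 313\right) = 30 \left(\left(\frac{83}{186} + \frac{38}{83}\right) - 313\right) = 30 \left(\frac{13957}{15438} - 313\right) = 30 \left(- \frac{4818137}{15438}\right) = - \frac{24090685}{2573}$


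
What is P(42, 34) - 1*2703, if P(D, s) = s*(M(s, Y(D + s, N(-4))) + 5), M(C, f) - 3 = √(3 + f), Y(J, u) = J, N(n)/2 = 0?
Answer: -2431 + 34*√79 ≈ -2128.8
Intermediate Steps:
N(n) = 0 (N(n) = 2*0 = 0)
M(C, f) = 3 + √(3 + f)
P(D, s) = s*(8 + √(3 + D + s)) (P(D, s) = s*((3 + √(3 + (D + s))) + 5) = s*((3 + √(3 + D + s)) + 5) = s*(8 + √(3 + D + s)))
P(42, 34) - 1*2703 = 34*(8 + √(3 + 42 + 34)) - 1*2703 = 34*(8 + √79) - 2703 = (272 + 34*√79) - 2703 = -2431 + 34*√79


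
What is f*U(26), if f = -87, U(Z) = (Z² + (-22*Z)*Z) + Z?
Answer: 1232790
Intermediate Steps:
U(Z) = Z - 21*Z² (U(Z) = (Z² - 22*Z²) + Z = -21*Z² + Z = Z - 21*Z²)
f*U(26) = -2262*(1 - 21*26) = -2262*(1 - 546) = -2262*(-545) = -87*(-14170) = 1232790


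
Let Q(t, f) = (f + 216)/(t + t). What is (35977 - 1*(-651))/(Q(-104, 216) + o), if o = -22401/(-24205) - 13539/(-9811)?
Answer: 113077167321820/705508293 ≈ 1.6028e+5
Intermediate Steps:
Q(t, f) = (216 + f)/(2*t) (Q(t, f) = (216 + f)/((2*t)) = (216 + f)*(1/(2*t)) = (216 + f)/(2*t))
o = 547487706/237475255 (o = -22401*(-1/24205) - 13539*(-1/9811) = 22401/24205 + 13539/9811 = 547487706/237475255 ≈ 2.3055)
(35977 - 1*(-651))/(Q(-104, 216) + o) = (35977 - 1*(-651))/((½)*(216 + 216)/(-104) + 547487706/237475255) = (35977 + 651)/((½)*(-1/104)*432 + 547487706/237475255) = 36628/(-27/13 + 547487706/237475255) = 36628/(705508293/3087178315) = 36628*(3087178315/705508293) = 113077167321820/705508293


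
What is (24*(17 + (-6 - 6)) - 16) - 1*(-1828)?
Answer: 1932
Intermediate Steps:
(24*(17 + (-6 - 6)) - 16) - 1*(-1828) = (24*(17 - 12) - 16) + 1828 = (24*5 - 16) + 1828 = (120 - 16) + 1828 = 104 + 1828 = 1932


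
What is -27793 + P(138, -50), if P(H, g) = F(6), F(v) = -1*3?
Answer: -27796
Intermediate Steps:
F(v) = -3
P(H, g) = -3
-27793 + P(138, -50) = -27793 - 3 = -27796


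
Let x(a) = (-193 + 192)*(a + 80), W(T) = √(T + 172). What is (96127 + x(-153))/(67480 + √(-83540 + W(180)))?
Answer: 96200/(67480 + I*√(83540 - 4*√22)) ≈ 1.4256 - 0.0061054*I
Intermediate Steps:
W(T) = √(172 + T)
x(a) = -80 - a (x(a) = -(80 + a) = -80 - a)
(96127 + x(-153))/(67480 + √(-83540 + W(180))) = (96127 + (-80 - 1*(-153)))/(67480 + √(-83540 + √(172 + 180))) = (96127 + (-80 + 153))/(67480 + √(-83540 + √352)) = (96127 + 73)/(67480 + √(-83540 + 4*√22)) = 96200/(67480 + √(-83540 + 4*√22))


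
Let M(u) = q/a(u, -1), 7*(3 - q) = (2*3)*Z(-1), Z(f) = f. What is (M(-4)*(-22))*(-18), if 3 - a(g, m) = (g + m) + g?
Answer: 891/7 ≈ 127.29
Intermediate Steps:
a(g, m) = 3 - m - 2*g (a(g, m) = 3 - ((g + m) + g) = 3 - (m + 2*g) = 3 + (-m - 2*g) = 3 - m - 2*g)
q = 27/7 (q = 3 - 2*3*(-1)/7 = 3 - 6*(-1)/7 = 3 - 1/7*(-6) = 3 + 6/7 = 27/7 ≈ 3.8571)
M(u) = 27/(7*(4 - 2*u)) (M(u) = 27/(7*(3 - 1*(-1) - 2*u)) = 27/(7*(3 + 1 - 2*u)) = 27/(7*(4 - 2*u)))
(M(-4)*(-22))*(-18) = (-27/(-28 + 14*(-4))*(-22))*(-18) = (-27/(-28 - 56)*(-22))*(-18) = (-27/(-84)*(-22))*(-18) = (-27*(-1/84)*(-22))*(-18) = ((9/28)*(-22))*(-18) = -99/14*(-18) = 891/7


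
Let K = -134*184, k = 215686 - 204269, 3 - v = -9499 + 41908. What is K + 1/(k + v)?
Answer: -517504785/20989 ≈ -24656.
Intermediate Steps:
v = -32406 (v = 3 - (-9499 + 41908) = 3 - 1*32409 = 3 - 32409 = -32406)
k = 11417
K = -24656
K + 1/(k + v) = -24656 + 1/(11417 - 32406) = -24656 + 1/(-20989) = -24656 - 1/20989 = -517504785/20989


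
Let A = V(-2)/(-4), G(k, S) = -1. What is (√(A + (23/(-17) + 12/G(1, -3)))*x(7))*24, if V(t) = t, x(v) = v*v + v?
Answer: 672*I*√14858/17 ≈ 4818.4*I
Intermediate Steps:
x(v) = v + v² (x(v) = v² + v = v + v²)
A = ½ (A = -2/(-4) = -2*(-¼) = ½ ≈ 0.50000)
(√(A + (23/(-17) + 12/G(1, -3)))*x(7))*24 = (√(½ + (23/(-17) + 12/(-1)))*(7*(1 + 7)))*24 = (√(½ + (23*(-1/17) + 12*(-1)))*(7*8))*24 = (√(½ + (-23/17 - 12))*56)*24 = (√(½ - 227/17)*56)*24 = (√(-437/34)*56)*24 = ((I*√14858/34)*56)*24 = (28*I*√14858/17)*24 = 672*I*√14858/17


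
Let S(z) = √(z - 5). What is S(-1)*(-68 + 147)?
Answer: 79*I*√6 ≈ 193.51*I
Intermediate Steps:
S(z) = √(-5 + z)
S(-1)*(-68 + 147) = √(-5 - 1)*(-68 + 147) = √(-6)*79 = (I*√6)*79 = 79*I*√6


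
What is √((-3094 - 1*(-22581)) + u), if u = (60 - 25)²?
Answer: 2*√5178 ≈ 143.92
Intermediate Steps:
u = 1225 (u = 35² = 1225)
√((-3094 - 1*(-22581)) + u) = √((-3094 - 1*(-22581)) + 1225) = √((-3094 + 22581) + 1225) = √(19487 + 1225) = √20712 = 2*√5178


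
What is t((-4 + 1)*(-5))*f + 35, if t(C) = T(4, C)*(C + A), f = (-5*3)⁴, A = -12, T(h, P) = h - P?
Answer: -1670590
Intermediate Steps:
f = 50625 (f = (-15)⁴ = 50625)
t(C) = (-12 + C)*(4 - C) (t(C) = (4 - C)*(C - 12) = (4 - C)*(-12 + C) = (-12 + C)*(4 - C))
t((-4 + 1)*(-5))*f + 35 = -(-12 + (-4 + 1)*(-5))*(-4 + (-4 + 1)*(-5))*50625 + 35 = -(-12 - 3*(-5))*(-4 - 3*(-5))*50625 + 35 = -(-12 + 15)*(-4 + 15)*50625 + 35 = -1*3*11*50625 + 35 = -33*50625 + 35 = -1670625 + 35 = -1670590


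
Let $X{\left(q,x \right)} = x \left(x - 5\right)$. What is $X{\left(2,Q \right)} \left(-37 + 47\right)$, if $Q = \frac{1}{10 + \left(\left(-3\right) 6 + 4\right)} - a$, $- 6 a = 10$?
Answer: $- \frac{3655}{72} \approx -50.764$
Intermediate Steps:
$a = - \frac{5}{3}$ ($a = \left(- \frac{1}{6}\right) 10 = - \frac{5}{3} \approx -1.6667$)
$Q = \frac{17}{12}$ ($Q = \frac{1}{10 + \left(\left(-3\right) 6 + 4\right)} - - \frac{5}{3} = \frac{1}{10 + \left(-18 + 4\right)} + \frac{5}{3} = \frac{1}{10 - 14} + \frac{5}{3} = \frac{1}{-4} + \frac{5}{3} = - \frac{1}{4} + \frac{5}{3} = \frac{17}{12} \approx 1.4167$)
$X{\left(q,x \right)} = x \left(-5 + x\right)$
$X{\left(2,Q \right)} \left(-37 + 47\right) = \frac{17 \left(-5 + \frac{17}{12}\right)}{12} \left(-37 + 47\right) = \frac{17}{12} \left(- \frac{43}{12}\right) 10 = \left(- \frac{731}{144}\right) 10 = - \frac{3655}{72}$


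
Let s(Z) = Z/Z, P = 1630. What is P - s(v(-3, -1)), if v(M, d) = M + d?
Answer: 1629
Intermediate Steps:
s(Z) = 1
P - s(v(-3, -1)) = 1630 - 1*1 = 1630 - 1 = 1629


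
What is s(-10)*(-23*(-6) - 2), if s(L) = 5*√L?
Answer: 680*I*√10 ≈ 2150.3*I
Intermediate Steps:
s(-10)*(-23*(-6) - 2) = (5*√(-10))*(-23*(-6) - 2) = (5*(I*√10))*(138 - 2) = (5*I*√10)*136 = 680*I*√10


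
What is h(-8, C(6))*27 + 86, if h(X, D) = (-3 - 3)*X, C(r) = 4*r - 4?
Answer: 1382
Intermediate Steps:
C(r) = -4 + 4*r
h(X, D) = -6*X
h(-8, C(6))*27 + 86 = -6*(-8)*27 + 86 = 48*27 + 86 = 1296 + 86 = 1382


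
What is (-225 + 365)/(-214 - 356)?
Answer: -14/57 ≈ -0.24561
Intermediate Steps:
(-225 + 365)/(-214 - 356) = 140/(-570) = 140*(-1/570) = -14/57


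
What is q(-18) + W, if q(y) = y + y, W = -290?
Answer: -326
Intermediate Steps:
q(y) = 2*y
q(-18) + W = 2*(-18) - 290 = -36 - 290 = -326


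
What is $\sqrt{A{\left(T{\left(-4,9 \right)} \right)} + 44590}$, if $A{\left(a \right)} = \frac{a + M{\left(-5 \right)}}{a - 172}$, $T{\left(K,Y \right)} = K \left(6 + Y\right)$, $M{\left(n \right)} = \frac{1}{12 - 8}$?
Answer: $\frac{3 \sqrt{266669558}}{232} \approx 211.16$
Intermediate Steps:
$M{\left(n \right)} = \frac{1}{4}$
$A{\left(a \right)} = \frac{\frac{1}{4} + a}{-172 + a}$ ($A{\left(a \right)} = \frac{a + \frac{1}{4}}{a - 172} = \frac{\frac{1}{4} + a}{-172 + a}$)
$\sqrt{A{\left(T{\left(-4,9 \right)} \right)} + 44590} = \sqrt{\frac{\frac{1}{4} - 4 \left(6 + 9\right)}{-172 - 4 \left(6 + 9\right)} + 44590} = \sqrt{\frac{\frac{1}{4} - 60}{-172 - 60} + 44590} = \sqrt{\frac{1}{-232} \left(- \frac{239}{4}\right) + 44590} = \sqrt{\left(- \frac{1}{232}\right) \left(- \frac{239}{4}\right) + 44590} = \sqrt{\frac{239}{928} + 44590} = \sqrt{\frac{41379759}{928}} = \frac{3 \sqrt{266669558}}{232}$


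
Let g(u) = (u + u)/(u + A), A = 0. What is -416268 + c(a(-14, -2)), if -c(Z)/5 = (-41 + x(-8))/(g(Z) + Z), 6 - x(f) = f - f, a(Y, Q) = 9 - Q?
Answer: -5411309/13 ≈ -4.1625e+5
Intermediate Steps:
x(f) = 6 (x(f) = 6 - (f - f) = 6 - 1*0 = 6 + 0 = 6)
g(u) = 2 (g(u) = (u + u)/(u + 0) = (2*u)/u = 2)
c(Z) = 175/(2 + Z) (c(Z) = -5*(-41 + 6)/(2 + Z) = -(-175)/(2 + Z) = 175/(2 + Z))
-416268 + c(a(-14, -2)) = -416268 + 175/(2 + (9 - 1*(-2))) = -416268 + 175/(2 + (9 + 2)) = -416268 + 175/(2 + 11) = -416268 + 175/13 = -5411309/13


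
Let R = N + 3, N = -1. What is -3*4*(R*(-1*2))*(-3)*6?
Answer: -864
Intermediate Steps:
R = 2 (R = -1 + 3 = 2)
-3*4*(R*(-1*2))*(-3)*6 = -3*4*(2*(-1*2))*(-3)*6 = -3*4*(2*(-2))*(-3)*6 = -3*4*(-4)*(-3)*6 = -(-48)*(-3)*6 = -3*48*6 = -144*6 = -864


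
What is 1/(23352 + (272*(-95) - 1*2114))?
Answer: -1/4602 ≈ -0.00021730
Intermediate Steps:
1/(23352 + (272*(-95) - 1*2114)) = 1/(23352 + (-25840 - 2114)) = 1/(23352 - 27954) = 1/(-4602) = -1/4602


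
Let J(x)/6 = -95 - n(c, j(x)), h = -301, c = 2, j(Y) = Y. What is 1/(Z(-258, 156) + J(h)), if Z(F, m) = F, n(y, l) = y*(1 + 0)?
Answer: -1/840 ≈ -0.0011905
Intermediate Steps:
n(y, l) = y (n(y, l) = y*1 = y)
J(x) = -582 (J(x) = 6*(-95 - 1*2) = 6*(-95 - 2) = 6*(-97) = -582)
1/(Z(-258, 156) + J(h)) = 1/(-258 - 582) = 1/(-840) = -1/840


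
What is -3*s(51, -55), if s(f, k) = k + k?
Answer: 330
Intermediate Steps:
s(f, k) = 2*k
-3*s(51, -55) = -6*(-55) = -3*(-110) = 330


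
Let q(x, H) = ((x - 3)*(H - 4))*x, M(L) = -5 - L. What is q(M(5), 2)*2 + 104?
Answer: -416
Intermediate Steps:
q(x, H) = x*(-4 + H)*(-3 + x) (q(x, H) = ((-3 + x)*(-4 + H))*x = ((-4 + H)*(-3 + x))*x = x*(-4 + H)*(-3 + x))
q(M(5), 2)*2 + 104 = ((-5 - 1*5)*(12 - 4*(-5 - 1*5) - 3*2 + 2*(-5 - 1*5)))*2 + 104 = ((-5 - 5)*(12 - 4*(-5 - 5) - 6 + 2*(-5 - 5)))*2 + 104 = -10*(12 - 4*(-10) - 6 + 2*(-10))*2 + 104 = -10*(12 + 40 - 6 - 20)*2 + 104 = -10*26*2 + 104 = -260*2 + 104 = -520 + 104 = -416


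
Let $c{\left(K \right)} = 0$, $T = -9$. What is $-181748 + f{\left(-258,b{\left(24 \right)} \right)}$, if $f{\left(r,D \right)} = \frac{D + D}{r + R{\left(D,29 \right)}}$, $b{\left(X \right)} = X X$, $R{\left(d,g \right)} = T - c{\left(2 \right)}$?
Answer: $- \frac{16175956}{89} \approx -1.8175 \cdot 10^{5}$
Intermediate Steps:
$R{\left(d,g \right)} = -9$ ($R{\left(d,g \right)} = -9 - 0 = -9 + 0 = -9$)
$b{\left(X \right)} = X^{2}$
$f{\left(r,D \right)} = \frac{2 D}{-9 + r}$ ($f{\left(r,D \right)} = \frac{D + D}{r - 9} = \frac{2 D}{-9 + r}$)
$-181748 + f{\left(-258,b{\left(24 \right)} \right)} = -181748 + \frac{2 \cdot 24^{2}}{-9 - 258} = -181748 + 2 \cdot 576 \frac{1}{-267} = -181748 + 2 \cdot 576 \left(- \frac{1}{267}\right) = -181748 - \frac{384}{89} = - \frac{16175956}{89}$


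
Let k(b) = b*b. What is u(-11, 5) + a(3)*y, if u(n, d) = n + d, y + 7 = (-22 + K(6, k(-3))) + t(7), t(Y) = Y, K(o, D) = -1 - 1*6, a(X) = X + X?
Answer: -180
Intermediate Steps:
k(b) = b²
a(X) = 2*X
K(o, D) = -7 (K(o, D) = -1 - 6 = -7)
y = -29 (y = -7 + ((-22 - 7) + 7) = -7 + (-29 + 7) = -7 - 22 = -29)
u(n, d) = d + n
u(-11, 5) + a(3)*y = (5 - 11) + (2*3)*(-29) = -6 + 6*(-29) = -6 - 174 = -180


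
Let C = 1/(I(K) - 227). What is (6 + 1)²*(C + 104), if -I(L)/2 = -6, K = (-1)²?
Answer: 1095591/215 ≈ 5095.8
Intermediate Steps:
K = 1
I(L) = 12 (I(L) = -2*(-6) = 12)
C = -1/215 (C = 1/(12 - 227) = 1/(-215) = -1/215 ≈ -0.0046512)
(6 + 1)²*(C + 104) = (6 + 1)²*(-1/215 + 104) = 7²*(22359/215) = 49*(22359/215) = 1095591/215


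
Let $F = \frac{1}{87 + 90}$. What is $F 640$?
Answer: $\frac{640}{177} \approx 3.6158$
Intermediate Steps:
$F = \frac{1}{177} \approx 0.0056497$
$F 640 = \frac{1}{177} \cdot 640 = \frac{640}{177}$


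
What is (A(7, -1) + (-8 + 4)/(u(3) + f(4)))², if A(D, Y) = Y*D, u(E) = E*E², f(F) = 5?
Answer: 3249/64 ≈ 50.766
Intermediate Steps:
u(E) = E³
A(D, Y) = D*Y
(A(7, -1) + (-8 + 4)/(u(3) + f(4)))² = (7*(-1) + (-8 + 4)/(3³ + 5))² = (-7 - 4/(27 + 5))² = (-7 - 4/32)² = (-7 - 4*1/32)² = (-7 - ⅛)² = (-57/8)² = 3249/64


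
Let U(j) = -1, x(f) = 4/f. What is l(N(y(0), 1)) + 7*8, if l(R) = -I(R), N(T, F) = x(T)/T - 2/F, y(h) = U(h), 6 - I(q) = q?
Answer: 52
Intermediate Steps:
I(q) = 6 - q
y(h) = -1
N(T, F) = -2/F + 4/T² (N(T, F) = (4/T)/T - 2/F = 4/T² - 2/F = -2/F + 4/T²)
l(R) = -6 + R (l(R) = -(6 - R) = -6 + R)
l(N(y(0), 1)) + 7*8 = (-6 + (-2/1 + 4/(-1)²)) + 7*8 = (-6 + (-2*1 + 4*1)) + 56 = (-6 + (-2 + 4)) + 56 = (-6 + 2) + 56 = -4 + 56 = 52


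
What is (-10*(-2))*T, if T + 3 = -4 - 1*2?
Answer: -180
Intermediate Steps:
T = -9 (T = -3 + (-4 - 1*2) = -3 + (-4 - 2) = -3 - 6 = -9)
(-10*(-2))*T = -10*(-2)*(-9) = 20*(-9) = -180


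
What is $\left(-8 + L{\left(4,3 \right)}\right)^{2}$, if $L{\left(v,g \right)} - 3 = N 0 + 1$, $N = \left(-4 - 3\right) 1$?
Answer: $16$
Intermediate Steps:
$N = -7$ ($N = \left(-7\right) 1 = -7$)
$L{\left(v,g \right)} = 4$ ($L{\left(v,g \right)} = 3 + \left(\left(-7\right) 0 + 1\right) = 3 + \left(0 + 1\right) = 3 + 1 = 4$)
$\left(-8 + L{\left(4,3 \right)}\right)^{2} = \left(-8 + 4\right)^{2} = \left(-4\right)^{2} = 16$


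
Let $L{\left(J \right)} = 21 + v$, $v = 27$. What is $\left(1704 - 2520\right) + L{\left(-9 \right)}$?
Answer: $-768$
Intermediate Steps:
$L{\left(J \right)} = 48$ ($L{\left(J \right)} = 21 + 27 = 48$)
$\left(1704 - 2520\right) + L{\left(-9 \right)} = \left(1704 - 2520\right) + 48 = -816 + 48 = -768$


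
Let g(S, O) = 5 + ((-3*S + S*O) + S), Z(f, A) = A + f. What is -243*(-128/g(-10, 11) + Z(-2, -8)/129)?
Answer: -1268622/3655 ≈ -347.09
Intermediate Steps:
g(S, O) = 5 - 2*S + O*S (g(S, O) = 5 + ((-3*S + O*S) + S) = 5 + (-2*S + O*S) = 5 - 2*S + O*S)
-243*(-128/g(-10, 11) + Z(-2, -8)/129) = -243*(-128/(5 - 2*(-10) + 11*(-10)) + (-8 - 2)/129) = -243*(-128/(5 + 20 - 110) - 10*1/129) = -243*(-128/(-85) - 10/129) = -243*(-128*(-1/85) - 10/129) = -243*(128/85 - 10/129) = -243*15662/10965 = -1268622/3655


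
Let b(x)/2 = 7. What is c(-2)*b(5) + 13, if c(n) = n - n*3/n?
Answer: -57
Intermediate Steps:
b(x) = 14 (b(x) = 2*7 = 14)
c(n) = -3 + n (c(n) = n - 3*n/n = n - 1*3 = n - 3 = -3 + n)
c(-2)*b(5) + 13 = (-3 - 2)*14 + 13 = -5*14 + 13 = -70 + 13 = -57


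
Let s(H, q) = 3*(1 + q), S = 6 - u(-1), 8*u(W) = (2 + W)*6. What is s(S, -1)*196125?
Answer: 0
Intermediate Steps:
u(W) = 3/2 + 3*W/4 (u(W) = ((2 + W)*6)/8 = (12 + 6*W)/8 = 3/2 + 3*W/4)
S = 21/4 (S = 6 - (3/2 + (3/4)*(-1)) = 6 - (3/2 - 3/4) = 6 - 1*3/4 = 6 - 3/4 = 21/4 ≈ 5.2500)
s(H, q) = 3 + 3*q
s(S, -1)*196125 = (3 + 3*(-1))*196125 = (3 - 3)*196125 = 0*196125 = 0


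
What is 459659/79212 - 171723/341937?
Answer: 15952433023/3009501516 ≈ 5.3007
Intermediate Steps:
459659/79212 - 171723/341937 = 459659*(1/79212) - 171723*1/341937 = 459659/79212 - 57241/113979 = 15952433023/3009501516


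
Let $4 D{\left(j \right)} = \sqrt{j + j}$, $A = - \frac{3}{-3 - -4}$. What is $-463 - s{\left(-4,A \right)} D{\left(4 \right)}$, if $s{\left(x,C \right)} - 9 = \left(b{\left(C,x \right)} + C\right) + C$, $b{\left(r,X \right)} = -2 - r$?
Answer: $-463 - 2 \sqrt{2} \approx -465.83$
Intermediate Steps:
$A = -3$ ($A = - \frac{3}{-3 + 4} = - \frac{3}{1} = \left(-3\right) 1 = -3$)
$s{\left(x,C \right)} = 7 + C$ ($s{\left(x,C \right)} = 9 + \left(\left(\left(-2 - C\right) + C\right) + C\right) = 9 + \left(-2 + C\right) = 7 + C$)
$D{\left(j \right)} = \frac{\sqrt{2} \sqrt{j}}{4}$ ($D{\left(j \right)} = \frac{\sqrt{j + j}}{4} = \frac{\sqrt{2 j}}{4} = \frac{\sqrt{2} \sqrt{j}}{4}$)
$-463 - s{\left(-4,A \right)} D{\left(4 \right)} = -463 - \left(7 - 3\right) \frac{\sqrt{2} \sqrt{4}}{4} = -463 - 4 \cdot \frac{1}{4} \sqrt{2} \cdot 2 = -463 - 4 \frac{\sqrt{2}}{2} = -463 - 2 \sqrt{2}$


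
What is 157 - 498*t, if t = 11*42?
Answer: -229919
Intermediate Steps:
t = 462
157 - 498*t = 157 - 498*462 = 157 - 230076 = -229919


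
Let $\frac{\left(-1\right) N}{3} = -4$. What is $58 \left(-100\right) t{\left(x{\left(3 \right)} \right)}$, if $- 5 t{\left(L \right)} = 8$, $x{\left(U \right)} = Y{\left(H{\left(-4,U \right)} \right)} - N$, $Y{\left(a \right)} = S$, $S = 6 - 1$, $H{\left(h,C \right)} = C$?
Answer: $9280$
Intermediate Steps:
$S = 5$
$Y{\left(a \right)} = 5$
$N = 12$ ($N = \left(-3\right) \left(-4\right) = 12$)
$x{\left(U \right)} = -7$ ($x{\left(U \right)} = 5 - 12 = -7$)
$t{\left(L \right)} = - \frac{8}{5}$ ($t{\left(L \right)} = \left(- \frac{1}{5}\right) 8 = - \frac{8}{5}$)
$58 \left(-100\right) t{\left(x{\left(3 \right)} \right)} = 58 \left(-100\right) \left(- \frac{8}{5}\right) = \left(-5800\right) \left(- \frac{8}{5}\right) = 9280$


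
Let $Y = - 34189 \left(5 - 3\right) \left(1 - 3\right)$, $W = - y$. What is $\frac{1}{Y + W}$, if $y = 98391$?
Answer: $\frac{1}{38365} \approx 2.6065 \cdot 10^{-5}$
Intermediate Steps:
$W = -98391$ ($W = \left(-1\right) 98391 = -98391$)
$Y = 136756$ ($Y = - 34189 \cdot 2 \left(-2\right) = \left(-34189\right) \left(-4\right) = 136756$)
$\frac{1}{Y + W} = \frac{1}{136756 - 98391} = \frac{1}{38365}$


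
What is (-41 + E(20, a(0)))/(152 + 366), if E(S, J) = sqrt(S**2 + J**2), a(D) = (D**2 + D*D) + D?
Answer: -3/74 ≈ -0.040541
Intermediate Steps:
a(D) = D + 2*D**2 (a(D) = (D**2 + D**2) + D = 2*D**2 + D = D + 2*D**2)
E(S, J) = sqrt(J**2 + S**2)
(-41 + E(20, a(0)))/(152 + 366) = (-41 + sqrt((0*(1 + 2*0))**2 + 20**2))/(152 + 366) = (-41 + sqrt((0*(1 + 0))**2 + 400))/518 = (-41 + sqrt((0*1)**2 + 400))*(1/518) = (-41 + sqrt(0**2 + 400))*(1/518) = (-41 + sqrt(0 + 400))*(1/518) = (-41 + sqrt(400))*(1/518) = (-41 + 20)*(1/518) = -21*1/518 = -3/74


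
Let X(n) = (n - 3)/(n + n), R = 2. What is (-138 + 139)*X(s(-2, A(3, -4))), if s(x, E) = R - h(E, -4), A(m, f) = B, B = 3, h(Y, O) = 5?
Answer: 1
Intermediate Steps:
A(m, f) = 3
s(x, E) = -3 (s(x, E) = 2 - 1*5 = 2 - 5 = -3)
X(n) = (-3 + n)/(2*n) (X(n) = (-3 + n)/((2*n)) = (-3 + n)*(1/(2*n)) = (-3 + n)/(2*n))
(-138 + 139)*X(s(-2, A(3, -4))) = (-138 + 139)*((½)*(-3 - 3)/(-3)) = 1*((½)*(-⅓)*(-6)) = 1*1 = 1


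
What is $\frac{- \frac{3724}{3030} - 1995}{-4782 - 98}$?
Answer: $\frac{3024287}{7393200} \approx 0.40906$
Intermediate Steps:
$\frac{- \frac{3724}{3030} - 1995}{-4782 - 98} = \frac{\left(-3724\right) \frac{1}{3030} - 1995}{-4880} = \left(- \frac{1862}{1515} - 1995\right) \left(- \frac{1}{4880}\right) = \left(- \frac{3024287}{1515}\right) \left(- \frac{1}{4880}\right) = \frac{3024287}{7393200}$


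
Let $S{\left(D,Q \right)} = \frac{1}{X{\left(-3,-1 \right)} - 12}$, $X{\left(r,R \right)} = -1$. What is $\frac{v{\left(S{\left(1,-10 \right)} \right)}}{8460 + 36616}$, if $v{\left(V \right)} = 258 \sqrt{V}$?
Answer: $\frac{129 i \sqrt{13}}{292994} \approx 0.0015875 i$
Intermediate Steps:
$S{\left(D,Q \right)} = - \frac{1}{13}$ ($S{\left(D,Q \right)} = \frac{1}{-1 - 12} = \frac{1}{-13} = - \frac{1}{13}$)
$\frac{v{\left(S{\left(1,-10 \right)} \right)}}{8460 + 36616} = \frac{258 \sqrt{- \frac{1}{13}}}{8460 + 36616} = \frac{258 \frac{i \sqrt{13}}{13}}{45076} = \frac{258 i \sqrt{13}}{13} \cdot \frac{1}{45076} = \frac{129 i \sqrt{13}}{292994}$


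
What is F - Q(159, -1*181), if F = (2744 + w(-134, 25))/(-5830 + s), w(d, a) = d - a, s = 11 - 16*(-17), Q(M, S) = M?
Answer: -884558/5547 ≈ -159.47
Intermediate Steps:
s = 283 (s = 11 + 272 = 283)
F = -2585/5547 (F = (2744 + (-134 - 1*25))/(-5830 + 283) = (2744 + (-134 - 25))/(-5547) = (2744 - 159)*(-1/5547) = 2585*(-1/5547) = -2585/5547 ≈ -0.46602)
F - Q(159, -1*181) = -2585/5547 - 1*159 = -2585/5547 - 159 = -884558/5547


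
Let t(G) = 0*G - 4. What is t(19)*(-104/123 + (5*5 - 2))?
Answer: -10900/123 ≈ -88.618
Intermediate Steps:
t(G) = -4 (t(G) = 0 - 4 = -4)
t(19)*(-104/123 + (5*5 - 2)) = -4*(-104/123 + (5*5 - 2)) = -4*(-104*1/123 + (25 - 2)) = -4*(-104/123 + 23) = -4*2725/123 = -10900/123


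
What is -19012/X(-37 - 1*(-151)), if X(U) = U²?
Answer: -4753/3249 ≈ -1.4629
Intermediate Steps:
-19012/X(-37 - 1*(-151)) = -19012/(-37 - 1*(-151))² = -19012/(-37 + 151)² = -19012/(114²) = -19012/12996 = -19012*1/12996 = -4753/3249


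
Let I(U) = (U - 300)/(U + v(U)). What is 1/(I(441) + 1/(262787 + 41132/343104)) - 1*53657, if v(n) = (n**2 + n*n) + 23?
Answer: -163550064286161377/3211660151871 ≈ -50924.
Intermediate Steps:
v(n) = 23 + 2*n**2 (v(n) = (n**2 + n**2) + 23 = 2*n**2 + 23 = 23 + 2*n**2)
I(U) = (-300 + U)/(23 + U + 2*U**2) (I(U) = (U - 300)/(U + (23 + 2*U**2)) = (-300 + U)/(23 + U + 2*U**2))
1/(I(441) + 1/(262787 + 41132/343104)) - 1*53657 = 1/((-300 + 441)/(23 + 441 + 2*441**2) + 1/(262787 + 41132/343104)) - 1*53657 = 1/(141/(23 + 441 + 2*194481) + 1/(262787 + 41132*(1/343104))) - 53657 = 1/(141/(23 + 441 + 388962) + 1/(262787 + 10283/85776)) - 53657 = 1/(141/389426 + 1/(22540827995/85776)) - 53657 = 1/((1/389426)*141 + 85776/22540827995) - 53657 = 1/(141/389426 + 85776/22540827995) - 53657 = 1/(3211660151871/8777984482780870) - 53657 = 8777984482780870/3211660151871 - 53657 = -163550064286161377/3211660151871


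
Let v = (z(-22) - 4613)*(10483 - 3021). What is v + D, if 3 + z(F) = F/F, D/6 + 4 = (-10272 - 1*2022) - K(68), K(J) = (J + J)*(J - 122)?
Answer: -34466854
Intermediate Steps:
K(J) = 2*J*(-122 + J) (K(J) = (2*J)*(-122 + J) = 2*J*(-122 + J))
D = -29724 (D = -24 + 6*((-10272 - 1*2022) - 2*68*(-122 + 68)) = -24 + 6*((-10272 - 2022) - 2*68*(-54)) = -24 + 6*(-12294 - 1*(-7344)) = -24 + 6*(-12294 + 7344) = -24 + 6*(-4950) = -24 - 29700 = -29724)
z(F) = -2 (z(F) = -3 + F/F = -3 + 1 = -2)
v = -34437130 (v = (-2 - 4613)*(10483 - 3021) = -4615*7462 = -34437130)
v + D = -34437130 - 29724 = -34466854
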